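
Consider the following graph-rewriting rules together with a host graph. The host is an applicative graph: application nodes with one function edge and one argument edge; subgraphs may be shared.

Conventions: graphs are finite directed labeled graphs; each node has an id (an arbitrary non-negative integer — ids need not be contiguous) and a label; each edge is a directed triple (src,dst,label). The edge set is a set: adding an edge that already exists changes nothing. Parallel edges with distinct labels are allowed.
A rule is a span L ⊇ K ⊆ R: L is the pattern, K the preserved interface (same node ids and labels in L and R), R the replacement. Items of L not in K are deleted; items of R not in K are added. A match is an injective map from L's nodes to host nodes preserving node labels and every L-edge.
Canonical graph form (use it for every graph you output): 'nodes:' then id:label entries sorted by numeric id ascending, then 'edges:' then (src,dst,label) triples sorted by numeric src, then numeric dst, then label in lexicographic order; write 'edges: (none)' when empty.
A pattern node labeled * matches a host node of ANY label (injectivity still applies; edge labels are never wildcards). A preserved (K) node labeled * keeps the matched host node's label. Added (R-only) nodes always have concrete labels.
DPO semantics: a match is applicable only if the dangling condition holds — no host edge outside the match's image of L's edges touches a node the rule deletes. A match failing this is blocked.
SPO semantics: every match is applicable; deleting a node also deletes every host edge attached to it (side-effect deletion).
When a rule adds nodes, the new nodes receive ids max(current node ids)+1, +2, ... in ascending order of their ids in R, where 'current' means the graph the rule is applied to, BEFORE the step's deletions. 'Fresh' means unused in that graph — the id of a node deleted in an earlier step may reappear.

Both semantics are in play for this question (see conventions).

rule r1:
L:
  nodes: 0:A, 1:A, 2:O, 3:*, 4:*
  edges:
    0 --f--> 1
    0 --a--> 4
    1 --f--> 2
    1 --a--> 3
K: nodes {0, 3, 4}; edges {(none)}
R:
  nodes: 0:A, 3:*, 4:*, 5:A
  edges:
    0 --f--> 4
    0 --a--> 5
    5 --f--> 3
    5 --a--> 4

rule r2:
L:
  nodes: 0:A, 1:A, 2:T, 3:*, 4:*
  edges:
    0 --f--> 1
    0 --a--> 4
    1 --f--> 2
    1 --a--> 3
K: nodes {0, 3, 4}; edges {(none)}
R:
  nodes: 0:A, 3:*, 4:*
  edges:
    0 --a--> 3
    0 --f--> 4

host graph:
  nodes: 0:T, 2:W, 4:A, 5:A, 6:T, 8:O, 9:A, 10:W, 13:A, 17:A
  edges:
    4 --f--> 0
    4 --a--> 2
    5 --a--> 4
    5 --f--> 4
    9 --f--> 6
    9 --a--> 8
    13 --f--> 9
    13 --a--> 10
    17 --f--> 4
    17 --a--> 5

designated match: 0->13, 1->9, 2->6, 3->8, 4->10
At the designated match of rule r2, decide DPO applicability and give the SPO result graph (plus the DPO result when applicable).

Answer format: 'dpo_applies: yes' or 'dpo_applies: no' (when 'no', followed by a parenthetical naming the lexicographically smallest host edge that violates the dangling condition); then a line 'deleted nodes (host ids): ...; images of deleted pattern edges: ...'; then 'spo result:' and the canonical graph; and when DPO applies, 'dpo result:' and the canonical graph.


dpo_applies: yes
deleted nodes (host ids): 6, 9; images of deleted pattern edges: (9,6,f); (9,8,a); (13,9,f); (13,10,a)
spo result:
nodes: 0:T, 2:W, 4:A, 5:A, 8:O, 10:W, 13:A, 17:A
edges: (4,0,f); (4,2,a); (5,4,a); (5,4,f); (13,8,a); (13,10,f); (17,4,f); (17,5,a)
dpo result:
nodes: 0:T, 2:W, 4:A, 5:A, 8:O, 10:W, 13:A, 17:A
edges: (4,0,f); (4,2,a); (5,4,a); (5,4,f); (13,8,a); (13,10,f); (17,4,f); (17,5,a)


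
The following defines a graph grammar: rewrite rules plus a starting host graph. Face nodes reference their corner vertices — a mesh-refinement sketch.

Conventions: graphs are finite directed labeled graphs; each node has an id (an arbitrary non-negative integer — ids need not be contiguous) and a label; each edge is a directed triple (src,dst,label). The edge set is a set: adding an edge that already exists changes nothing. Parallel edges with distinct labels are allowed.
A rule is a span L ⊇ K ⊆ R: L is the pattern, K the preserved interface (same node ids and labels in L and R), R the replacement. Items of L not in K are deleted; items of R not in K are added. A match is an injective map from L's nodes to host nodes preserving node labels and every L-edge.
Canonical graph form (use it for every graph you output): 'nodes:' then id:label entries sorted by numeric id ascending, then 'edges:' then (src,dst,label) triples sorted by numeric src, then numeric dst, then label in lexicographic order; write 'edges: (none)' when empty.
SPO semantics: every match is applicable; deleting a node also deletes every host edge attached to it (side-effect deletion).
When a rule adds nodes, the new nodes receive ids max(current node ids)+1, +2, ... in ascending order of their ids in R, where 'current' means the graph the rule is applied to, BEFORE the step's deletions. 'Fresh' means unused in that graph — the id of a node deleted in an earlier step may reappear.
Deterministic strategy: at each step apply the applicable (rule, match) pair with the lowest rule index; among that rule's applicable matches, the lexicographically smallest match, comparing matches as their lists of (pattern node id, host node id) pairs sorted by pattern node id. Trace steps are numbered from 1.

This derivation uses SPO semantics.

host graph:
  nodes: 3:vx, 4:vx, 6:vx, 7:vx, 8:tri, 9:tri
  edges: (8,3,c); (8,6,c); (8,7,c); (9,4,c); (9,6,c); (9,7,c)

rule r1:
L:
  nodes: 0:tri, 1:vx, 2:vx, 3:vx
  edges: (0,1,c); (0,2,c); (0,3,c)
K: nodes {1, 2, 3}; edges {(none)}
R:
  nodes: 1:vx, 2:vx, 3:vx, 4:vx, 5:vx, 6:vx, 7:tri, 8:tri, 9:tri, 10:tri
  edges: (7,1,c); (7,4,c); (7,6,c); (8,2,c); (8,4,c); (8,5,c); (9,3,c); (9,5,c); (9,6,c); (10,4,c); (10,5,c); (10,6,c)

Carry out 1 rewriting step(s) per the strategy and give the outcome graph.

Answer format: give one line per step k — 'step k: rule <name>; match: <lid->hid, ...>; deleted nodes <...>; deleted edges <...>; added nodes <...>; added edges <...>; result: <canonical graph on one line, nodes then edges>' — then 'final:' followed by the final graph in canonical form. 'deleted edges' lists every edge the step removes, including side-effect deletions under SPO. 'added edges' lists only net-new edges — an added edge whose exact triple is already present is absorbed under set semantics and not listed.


step 1: rule r1; match: 0->8, 1->3, 2->6, 3->7; deleted nodes 8; deleted edges (8,3,c); (8,6,c); (8,7,c); added nodes 10, 11, 12, 13, 14, 15, 16; added edges (13,3,c); (13,10,c); (13,12,c); (14,6,c); (14,10,c); (14,11,c); (15,7,c); (15,11,c); (15,12,c); (16,10,c); (16,11,c); (16,12,c); result: nodes: 3:vx, 4:vx, 6:vx, 7:vx, 9:tri, 10:vx, 11:vx, 12:vx, 13:tri, 14:tri, 15:tri, 16:tri edges: (9,4,c); (9,6,c); (9,7,c); (13,3,c); (13,10,c); (13,12,c); (14,6,c); (14,10,c); (14,11,c); (15,7,c); (15,11,c); (15,12,c); (16,10,c); (16,11,c); (16,12,c)
final:
nodes: 3:vx, 4:vx, 6:vx, 7:vx, 9:tri, 10:vx, 11:vx, 12:vx, 13:tri, 14:tri, 15:tri, 16:tri
edges: (9,4,c); (9,6,c); (9,7,c); (13,3,c); (13,10,c); (13,12,c); (14,6,c); (14,10,c); (14,11,c); (15,7,c); (15,11,c); (15,12,c); (16,10,c); (16,11,c); (16,12,c)


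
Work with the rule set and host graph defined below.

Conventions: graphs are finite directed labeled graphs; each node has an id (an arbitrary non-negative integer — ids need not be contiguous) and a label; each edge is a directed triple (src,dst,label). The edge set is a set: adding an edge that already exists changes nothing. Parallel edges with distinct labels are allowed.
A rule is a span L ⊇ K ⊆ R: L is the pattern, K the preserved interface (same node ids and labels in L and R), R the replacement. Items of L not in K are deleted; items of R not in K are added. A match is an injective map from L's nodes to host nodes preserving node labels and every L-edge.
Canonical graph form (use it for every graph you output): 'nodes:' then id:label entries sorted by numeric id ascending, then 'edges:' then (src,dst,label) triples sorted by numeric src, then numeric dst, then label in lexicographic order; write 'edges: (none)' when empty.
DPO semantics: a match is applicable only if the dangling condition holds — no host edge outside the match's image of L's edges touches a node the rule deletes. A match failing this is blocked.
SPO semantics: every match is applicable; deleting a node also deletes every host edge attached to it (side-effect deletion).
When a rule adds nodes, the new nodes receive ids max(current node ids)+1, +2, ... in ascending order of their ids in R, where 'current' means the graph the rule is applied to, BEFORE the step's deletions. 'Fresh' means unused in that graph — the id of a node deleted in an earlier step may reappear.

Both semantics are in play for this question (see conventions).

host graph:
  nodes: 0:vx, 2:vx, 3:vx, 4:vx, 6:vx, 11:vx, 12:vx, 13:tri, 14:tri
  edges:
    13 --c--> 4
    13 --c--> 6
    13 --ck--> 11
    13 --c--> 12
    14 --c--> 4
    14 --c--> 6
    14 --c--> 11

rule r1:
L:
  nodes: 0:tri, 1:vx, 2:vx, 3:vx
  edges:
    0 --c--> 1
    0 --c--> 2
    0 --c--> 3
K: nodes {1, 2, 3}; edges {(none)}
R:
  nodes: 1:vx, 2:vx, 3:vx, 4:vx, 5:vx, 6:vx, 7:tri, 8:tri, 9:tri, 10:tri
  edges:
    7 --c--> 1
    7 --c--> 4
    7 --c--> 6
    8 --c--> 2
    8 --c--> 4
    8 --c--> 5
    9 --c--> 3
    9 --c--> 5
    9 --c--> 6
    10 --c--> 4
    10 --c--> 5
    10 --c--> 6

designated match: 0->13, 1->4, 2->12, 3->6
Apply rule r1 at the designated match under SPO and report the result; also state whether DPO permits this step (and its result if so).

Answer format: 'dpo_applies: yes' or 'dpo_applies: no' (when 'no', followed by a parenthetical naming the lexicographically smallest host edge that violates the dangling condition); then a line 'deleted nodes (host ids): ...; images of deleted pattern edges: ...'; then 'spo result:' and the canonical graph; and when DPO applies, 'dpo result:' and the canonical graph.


dpo_applies: no
(the rule deletes node 13, which keeps host edge (13,11,ck) outside the match image — the dangling condition fails, DPO blocks; SPO proceeds and side-deletes such edges)
deleted nodes (host ids): 13; images of deleted pattern edges: (13,4,c); (13,6,c); (13,12,c)
spo result:
nodes: 0:vx, 2:vx, 3:vx, 4:vx, 6:vx, 11:vx, 12:vx, 14:tri, 15:vx, 16:vx, 17:vx, 18:tri, 19:tri, 20:tri, 21:tri
edges: (14,4,c); (14,6,c); (14,11,c); (18,4,c); (18,15,c); (18,17,c); (19,12,c); (19,15,c); (19,16,c); (20,6,c); (20,16,c); (20,17,c); (21,15,c); (21,16,c); (21,17,c)


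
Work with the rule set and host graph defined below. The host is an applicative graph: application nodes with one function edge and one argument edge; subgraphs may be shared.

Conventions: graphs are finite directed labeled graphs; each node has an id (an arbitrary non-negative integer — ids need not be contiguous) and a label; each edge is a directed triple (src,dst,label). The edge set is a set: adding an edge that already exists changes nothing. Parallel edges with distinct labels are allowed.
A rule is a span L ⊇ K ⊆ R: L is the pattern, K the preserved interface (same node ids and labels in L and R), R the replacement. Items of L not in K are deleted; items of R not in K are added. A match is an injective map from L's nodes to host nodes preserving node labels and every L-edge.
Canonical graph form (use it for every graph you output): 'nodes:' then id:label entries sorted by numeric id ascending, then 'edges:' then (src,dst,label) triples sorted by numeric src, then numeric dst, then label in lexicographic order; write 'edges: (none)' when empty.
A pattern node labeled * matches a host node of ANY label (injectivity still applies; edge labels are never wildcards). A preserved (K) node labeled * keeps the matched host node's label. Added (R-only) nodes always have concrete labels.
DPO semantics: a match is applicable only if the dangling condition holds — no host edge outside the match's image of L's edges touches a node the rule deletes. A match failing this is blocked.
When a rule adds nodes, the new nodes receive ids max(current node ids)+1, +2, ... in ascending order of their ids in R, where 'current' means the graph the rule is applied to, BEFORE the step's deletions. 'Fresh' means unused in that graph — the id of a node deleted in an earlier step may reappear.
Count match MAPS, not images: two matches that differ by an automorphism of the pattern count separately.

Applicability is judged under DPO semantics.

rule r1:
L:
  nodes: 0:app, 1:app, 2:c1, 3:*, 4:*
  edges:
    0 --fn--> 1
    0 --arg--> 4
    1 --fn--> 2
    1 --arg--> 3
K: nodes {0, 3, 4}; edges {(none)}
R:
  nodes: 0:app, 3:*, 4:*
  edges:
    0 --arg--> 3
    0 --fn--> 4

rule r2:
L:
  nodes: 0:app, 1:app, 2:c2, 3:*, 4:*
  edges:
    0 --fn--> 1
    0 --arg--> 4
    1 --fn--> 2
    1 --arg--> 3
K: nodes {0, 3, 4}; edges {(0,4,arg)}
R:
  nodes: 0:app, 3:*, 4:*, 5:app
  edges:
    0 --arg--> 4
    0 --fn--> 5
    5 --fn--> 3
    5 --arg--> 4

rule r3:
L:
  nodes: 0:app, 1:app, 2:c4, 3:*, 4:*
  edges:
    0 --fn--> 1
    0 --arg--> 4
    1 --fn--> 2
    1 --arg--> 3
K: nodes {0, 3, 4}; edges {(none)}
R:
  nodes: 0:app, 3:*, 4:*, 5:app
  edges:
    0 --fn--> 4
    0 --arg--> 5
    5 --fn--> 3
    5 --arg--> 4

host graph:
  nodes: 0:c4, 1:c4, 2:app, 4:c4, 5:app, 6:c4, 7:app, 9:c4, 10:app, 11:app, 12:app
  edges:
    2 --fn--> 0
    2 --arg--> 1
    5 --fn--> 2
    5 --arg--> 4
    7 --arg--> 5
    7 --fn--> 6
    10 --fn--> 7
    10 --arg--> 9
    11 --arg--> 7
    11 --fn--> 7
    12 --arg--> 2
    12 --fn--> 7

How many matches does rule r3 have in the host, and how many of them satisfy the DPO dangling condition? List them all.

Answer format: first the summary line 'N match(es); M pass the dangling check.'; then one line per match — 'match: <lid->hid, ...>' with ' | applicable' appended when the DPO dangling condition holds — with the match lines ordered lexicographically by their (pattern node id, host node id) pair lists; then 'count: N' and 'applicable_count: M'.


3 match(es); 0 pass the dangling check.
match: 0->5, 1->2, 2->0, 3->1, 4->4
match: 0->10, 1->7, 2->6, 3->5, 4->9
match: 0->12, 1->7, 2->6, 3->5, 4->2
count: 3
applicable_count: 0


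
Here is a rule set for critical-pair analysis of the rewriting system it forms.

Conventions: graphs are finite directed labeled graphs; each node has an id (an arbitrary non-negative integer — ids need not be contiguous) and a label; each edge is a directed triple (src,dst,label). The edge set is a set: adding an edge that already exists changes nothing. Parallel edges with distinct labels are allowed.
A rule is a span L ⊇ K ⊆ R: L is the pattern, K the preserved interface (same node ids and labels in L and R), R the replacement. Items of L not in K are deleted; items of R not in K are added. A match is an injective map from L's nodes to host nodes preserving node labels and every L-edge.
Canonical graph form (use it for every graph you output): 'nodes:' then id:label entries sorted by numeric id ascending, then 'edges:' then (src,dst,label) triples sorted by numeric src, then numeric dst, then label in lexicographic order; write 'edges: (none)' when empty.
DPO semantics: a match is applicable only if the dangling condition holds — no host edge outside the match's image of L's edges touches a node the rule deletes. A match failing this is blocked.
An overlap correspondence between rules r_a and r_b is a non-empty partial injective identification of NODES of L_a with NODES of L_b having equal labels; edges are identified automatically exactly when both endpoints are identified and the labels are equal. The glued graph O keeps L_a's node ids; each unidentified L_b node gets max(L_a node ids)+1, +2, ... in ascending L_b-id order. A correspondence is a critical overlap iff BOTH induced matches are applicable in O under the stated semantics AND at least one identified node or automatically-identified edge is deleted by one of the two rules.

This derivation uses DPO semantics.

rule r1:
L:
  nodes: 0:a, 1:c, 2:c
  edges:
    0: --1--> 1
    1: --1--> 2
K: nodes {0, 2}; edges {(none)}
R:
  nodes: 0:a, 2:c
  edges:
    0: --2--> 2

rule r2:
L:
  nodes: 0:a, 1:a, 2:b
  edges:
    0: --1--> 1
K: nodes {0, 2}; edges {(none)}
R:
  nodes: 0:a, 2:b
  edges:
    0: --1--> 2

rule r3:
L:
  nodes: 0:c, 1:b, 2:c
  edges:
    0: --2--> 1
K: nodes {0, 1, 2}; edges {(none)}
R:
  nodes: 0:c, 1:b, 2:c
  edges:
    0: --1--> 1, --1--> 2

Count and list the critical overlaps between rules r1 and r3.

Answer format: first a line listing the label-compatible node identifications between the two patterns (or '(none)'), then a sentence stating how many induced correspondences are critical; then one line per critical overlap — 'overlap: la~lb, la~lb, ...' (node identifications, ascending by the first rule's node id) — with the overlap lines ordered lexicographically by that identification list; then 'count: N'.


label-compatible node identifications between L(r1) and L(r3): 1~0, 1~2, 2~0, 2~2
2 of the induced correspondences are critical overlaps of r1 and r3.
overlap: 1~2
overlap: 1~2, 2~0
count: 2


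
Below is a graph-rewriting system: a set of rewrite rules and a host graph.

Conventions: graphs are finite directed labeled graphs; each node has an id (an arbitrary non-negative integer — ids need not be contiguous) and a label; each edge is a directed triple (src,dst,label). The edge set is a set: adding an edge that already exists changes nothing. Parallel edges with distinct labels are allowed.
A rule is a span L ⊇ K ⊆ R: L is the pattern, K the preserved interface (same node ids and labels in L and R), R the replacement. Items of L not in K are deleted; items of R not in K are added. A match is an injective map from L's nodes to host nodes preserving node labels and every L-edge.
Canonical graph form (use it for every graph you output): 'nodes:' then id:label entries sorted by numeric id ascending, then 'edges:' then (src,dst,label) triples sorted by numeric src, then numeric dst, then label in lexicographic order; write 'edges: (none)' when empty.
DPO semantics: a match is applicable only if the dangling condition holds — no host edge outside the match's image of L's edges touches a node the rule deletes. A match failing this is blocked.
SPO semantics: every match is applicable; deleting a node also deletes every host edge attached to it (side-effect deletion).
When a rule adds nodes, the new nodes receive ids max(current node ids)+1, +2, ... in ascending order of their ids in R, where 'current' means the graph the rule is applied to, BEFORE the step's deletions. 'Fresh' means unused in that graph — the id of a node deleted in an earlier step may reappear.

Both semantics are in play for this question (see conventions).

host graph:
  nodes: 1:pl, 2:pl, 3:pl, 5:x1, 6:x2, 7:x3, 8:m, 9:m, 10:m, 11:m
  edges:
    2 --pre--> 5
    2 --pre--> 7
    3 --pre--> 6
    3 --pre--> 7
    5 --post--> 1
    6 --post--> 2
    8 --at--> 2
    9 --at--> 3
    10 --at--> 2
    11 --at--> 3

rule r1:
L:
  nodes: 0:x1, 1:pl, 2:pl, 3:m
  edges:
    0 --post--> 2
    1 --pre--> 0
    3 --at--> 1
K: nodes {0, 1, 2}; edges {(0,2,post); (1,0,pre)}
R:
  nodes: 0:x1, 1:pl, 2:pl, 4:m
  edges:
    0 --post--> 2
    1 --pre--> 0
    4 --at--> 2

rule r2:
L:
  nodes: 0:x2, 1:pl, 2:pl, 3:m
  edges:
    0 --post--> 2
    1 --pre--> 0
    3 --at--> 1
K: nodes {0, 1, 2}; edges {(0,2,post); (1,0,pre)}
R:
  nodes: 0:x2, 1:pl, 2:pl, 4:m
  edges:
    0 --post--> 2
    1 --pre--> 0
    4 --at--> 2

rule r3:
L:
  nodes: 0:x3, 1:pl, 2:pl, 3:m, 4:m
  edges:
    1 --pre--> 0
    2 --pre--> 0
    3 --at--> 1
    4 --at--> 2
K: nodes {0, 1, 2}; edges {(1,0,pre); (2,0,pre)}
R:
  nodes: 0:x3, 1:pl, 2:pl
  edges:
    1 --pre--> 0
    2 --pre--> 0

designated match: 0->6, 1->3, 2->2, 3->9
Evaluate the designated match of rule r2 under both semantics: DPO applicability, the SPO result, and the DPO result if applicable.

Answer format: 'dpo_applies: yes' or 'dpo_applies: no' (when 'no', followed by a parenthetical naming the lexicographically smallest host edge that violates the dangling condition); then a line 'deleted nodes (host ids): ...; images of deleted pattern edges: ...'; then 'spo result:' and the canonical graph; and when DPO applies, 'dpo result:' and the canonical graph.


dpo_applies: yes
deleted nodes (host ids): 9; images of deleted pattern edges: (9,3,at)
spo result:
nodes: 1:pl, 2:pl, 3:pl, 5:x1, 6:x2, 7:x3, 8:m, 10:m, 11:m, 12:m
edges: (2,5,pre); (2,7,pre); (3,6,pre); (3,7,pre); (5,1,post); (6,2,post); (8,2,at); (10,2,at); (11,3,at); (12,2,at)
dpo result:
nodes: 1:pl, 2:pl, 3:pl, 5:x1, 6:x2, 7:x3, 8:m, 10:m, 11:m, 12:m
edges: (2,5,pre); (2,7,pre); (3,6,pre); (3,7,pre); (5,1,post); (6,2,post); (8,2,at); (10,2,at); (11,3,at); (12,2,at)


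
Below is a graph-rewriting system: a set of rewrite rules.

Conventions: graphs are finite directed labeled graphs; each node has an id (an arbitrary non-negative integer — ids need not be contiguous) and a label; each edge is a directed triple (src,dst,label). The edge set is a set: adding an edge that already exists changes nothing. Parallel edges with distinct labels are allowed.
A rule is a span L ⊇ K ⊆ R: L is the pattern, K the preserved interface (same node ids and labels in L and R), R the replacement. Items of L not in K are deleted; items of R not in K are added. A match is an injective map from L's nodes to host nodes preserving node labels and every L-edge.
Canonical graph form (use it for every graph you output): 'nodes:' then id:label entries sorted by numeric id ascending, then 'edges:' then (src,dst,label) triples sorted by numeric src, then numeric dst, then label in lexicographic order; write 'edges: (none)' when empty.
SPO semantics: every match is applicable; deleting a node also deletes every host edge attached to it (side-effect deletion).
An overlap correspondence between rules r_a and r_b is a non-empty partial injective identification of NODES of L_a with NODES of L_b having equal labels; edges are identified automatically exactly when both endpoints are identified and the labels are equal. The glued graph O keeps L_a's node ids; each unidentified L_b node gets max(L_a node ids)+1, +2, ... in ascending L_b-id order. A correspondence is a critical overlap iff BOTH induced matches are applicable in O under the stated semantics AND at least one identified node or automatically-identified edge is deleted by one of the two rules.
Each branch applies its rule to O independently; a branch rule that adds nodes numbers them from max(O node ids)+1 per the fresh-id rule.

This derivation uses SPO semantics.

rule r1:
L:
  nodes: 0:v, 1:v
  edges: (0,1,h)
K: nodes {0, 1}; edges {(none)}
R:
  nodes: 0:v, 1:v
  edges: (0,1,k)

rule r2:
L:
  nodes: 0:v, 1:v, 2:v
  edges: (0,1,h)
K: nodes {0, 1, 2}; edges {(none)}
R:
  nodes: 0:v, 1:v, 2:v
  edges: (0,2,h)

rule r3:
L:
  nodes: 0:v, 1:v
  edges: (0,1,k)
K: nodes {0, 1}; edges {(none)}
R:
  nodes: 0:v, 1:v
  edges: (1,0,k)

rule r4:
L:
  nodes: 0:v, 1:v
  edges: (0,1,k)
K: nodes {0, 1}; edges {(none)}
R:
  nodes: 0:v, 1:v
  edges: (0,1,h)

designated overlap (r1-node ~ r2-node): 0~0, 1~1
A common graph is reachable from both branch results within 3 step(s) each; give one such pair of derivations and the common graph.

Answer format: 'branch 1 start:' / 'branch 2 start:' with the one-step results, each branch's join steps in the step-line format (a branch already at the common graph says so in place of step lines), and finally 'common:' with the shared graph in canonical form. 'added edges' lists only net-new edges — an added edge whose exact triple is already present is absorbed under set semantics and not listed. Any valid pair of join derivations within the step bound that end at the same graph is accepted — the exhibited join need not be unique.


branch 1 start:
nodes: 0:v, 1:v, 2:v
edges: (0,1,k)
branch 2 start:
nodes: 0:v, 1:v, 2:v
edges: (0,2,h)
branch 1 step 1: rule r4; match: 0->0, 1->1; deleted nodes (none); deleted edges (0,1,k); added nodes (none); added edges (0,1,h); result: nodes: 0:v, 1:v, 2:v edges: (0,1,h)
branch 2 step 1: rule r2; match: 0->0, 1->2, 2->1; deleted nodes (none); deleted edges (0,2,h); added nodes (none); added edges (0,1,h); result: nodes: 0:v, 1:v, 2:v edges: (0,1,h)
common:
nodes: 0:v, 1:v, 2:v
edges: (0,1,h)


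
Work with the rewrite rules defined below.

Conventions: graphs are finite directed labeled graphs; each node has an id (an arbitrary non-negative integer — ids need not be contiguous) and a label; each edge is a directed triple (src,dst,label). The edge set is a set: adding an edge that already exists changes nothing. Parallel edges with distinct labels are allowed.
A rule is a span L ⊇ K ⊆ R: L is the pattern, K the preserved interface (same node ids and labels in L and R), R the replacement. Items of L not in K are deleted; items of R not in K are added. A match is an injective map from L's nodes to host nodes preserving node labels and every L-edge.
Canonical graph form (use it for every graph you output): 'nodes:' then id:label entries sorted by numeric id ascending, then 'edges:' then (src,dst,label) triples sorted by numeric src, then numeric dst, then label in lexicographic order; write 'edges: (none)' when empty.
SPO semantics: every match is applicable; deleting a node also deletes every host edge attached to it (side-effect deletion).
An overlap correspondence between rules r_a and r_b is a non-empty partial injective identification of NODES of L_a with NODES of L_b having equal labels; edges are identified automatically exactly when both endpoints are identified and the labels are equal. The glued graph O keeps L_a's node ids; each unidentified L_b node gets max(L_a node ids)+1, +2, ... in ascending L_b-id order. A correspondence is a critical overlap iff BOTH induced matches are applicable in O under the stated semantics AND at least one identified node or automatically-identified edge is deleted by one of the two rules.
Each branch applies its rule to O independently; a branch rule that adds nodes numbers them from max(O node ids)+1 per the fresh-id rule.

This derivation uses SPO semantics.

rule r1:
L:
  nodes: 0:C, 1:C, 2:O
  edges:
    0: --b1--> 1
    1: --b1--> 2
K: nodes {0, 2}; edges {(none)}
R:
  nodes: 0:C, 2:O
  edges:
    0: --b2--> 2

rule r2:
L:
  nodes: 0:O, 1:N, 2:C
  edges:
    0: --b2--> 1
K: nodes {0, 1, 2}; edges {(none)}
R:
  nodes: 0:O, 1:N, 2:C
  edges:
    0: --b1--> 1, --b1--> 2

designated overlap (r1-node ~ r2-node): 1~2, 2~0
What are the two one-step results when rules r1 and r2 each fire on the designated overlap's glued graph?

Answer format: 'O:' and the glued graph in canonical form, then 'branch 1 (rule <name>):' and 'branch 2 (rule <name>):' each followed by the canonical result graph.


O:
nodes: 0:C, 1:C, 2:O, 3:N
edges: (0,1,b1); (1,2,b1); (2,3,b2)
branch 1 (rule r1):
nodes: 0:C, 2:O, 3:N
edges: (0,2,b2); (2,3,b2)
branch 2 (rule r2):
nodes: 0:C, 1:C, 2:O, 3:N
edges: (0,1,b1); (1,2,b1); (2,1,b1); (2,3,b1)


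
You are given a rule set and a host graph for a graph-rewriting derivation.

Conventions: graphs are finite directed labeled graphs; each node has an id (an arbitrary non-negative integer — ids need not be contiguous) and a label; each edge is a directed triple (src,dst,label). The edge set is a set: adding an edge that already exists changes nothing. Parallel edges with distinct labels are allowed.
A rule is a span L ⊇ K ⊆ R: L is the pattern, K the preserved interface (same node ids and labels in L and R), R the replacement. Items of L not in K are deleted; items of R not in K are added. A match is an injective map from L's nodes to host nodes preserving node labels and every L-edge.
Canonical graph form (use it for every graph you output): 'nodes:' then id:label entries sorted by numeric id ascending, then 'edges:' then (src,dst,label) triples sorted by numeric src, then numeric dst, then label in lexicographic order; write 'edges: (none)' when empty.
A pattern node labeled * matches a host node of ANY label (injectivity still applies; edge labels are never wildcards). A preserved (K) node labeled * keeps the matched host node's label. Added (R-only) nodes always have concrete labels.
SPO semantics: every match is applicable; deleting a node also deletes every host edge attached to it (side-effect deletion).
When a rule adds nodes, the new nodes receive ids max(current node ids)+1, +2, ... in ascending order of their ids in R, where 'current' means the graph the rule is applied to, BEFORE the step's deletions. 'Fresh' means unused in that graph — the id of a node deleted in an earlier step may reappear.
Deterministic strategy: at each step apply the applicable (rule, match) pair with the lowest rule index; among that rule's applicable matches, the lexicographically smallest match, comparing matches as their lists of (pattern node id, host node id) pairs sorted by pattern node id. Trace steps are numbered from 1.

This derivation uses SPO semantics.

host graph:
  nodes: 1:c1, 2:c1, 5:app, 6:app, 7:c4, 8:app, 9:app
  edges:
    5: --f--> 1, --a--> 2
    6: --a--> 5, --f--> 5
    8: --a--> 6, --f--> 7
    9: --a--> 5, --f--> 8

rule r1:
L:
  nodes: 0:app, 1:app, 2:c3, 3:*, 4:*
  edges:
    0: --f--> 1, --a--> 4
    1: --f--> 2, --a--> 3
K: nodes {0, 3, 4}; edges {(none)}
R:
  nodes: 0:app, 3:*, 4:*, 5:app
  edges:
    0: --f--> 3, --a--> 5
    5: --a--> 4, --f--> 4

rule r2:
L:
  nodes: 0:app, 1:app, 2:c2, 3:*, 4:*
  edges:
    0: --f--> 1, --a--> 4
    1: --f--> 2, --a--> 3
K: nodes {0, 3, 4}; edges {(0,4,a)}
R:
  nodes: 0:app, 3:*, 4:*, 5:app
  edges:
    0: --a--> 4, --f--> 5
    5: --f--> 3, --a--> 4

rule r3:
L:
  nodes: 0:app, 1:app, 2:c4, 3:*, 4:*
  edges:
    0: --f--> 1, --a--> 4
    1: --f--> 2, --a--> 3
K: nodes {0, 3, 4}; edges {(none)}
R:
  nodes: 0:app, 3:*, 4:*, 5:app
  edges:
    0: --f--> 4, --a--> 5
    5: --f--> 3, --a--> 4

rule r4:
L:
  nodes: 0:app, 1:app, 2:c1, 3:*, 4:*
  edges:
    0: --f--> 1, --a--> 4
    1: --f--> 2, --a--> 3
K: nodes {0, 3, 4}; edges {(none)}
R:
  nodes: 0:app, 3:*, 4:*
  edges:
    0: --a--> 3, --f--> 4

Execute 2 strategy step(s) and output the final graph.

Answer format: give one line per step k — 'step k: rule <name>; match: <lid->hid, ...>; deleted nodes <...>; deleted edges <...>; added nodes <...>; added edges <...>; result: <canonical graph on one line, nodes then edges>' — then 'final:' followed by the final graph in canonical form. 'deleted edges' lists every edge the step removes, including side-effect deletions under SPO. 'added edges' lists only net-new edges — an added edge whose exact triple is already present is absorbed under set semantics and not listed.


step 1: rule r3; match: 0->9, 1->8, 2->7, 3->6, 4->5; deleted nodes 7, 8; deleted edges (8,6,a); (8,7,f); (9,5,a); (9,8,f); added nodes 10; added edges (9,5,f); (9,10,a); (10,5,a); (10,6,f); result: nodes: 1:c1, 2:c1, 5:app, 6:app, 9:app, 10:app edges: (5,1,f); (5,2,a); (6,5,a); (6,5,f); (9,5,f); (9,10,a); (10,5,a); (10,6,f)
step 2: rule r4; match: 0->9, 1->5, 2->1, 3->2, 4->10; deleted nodes 1, 5; deleted edges (5,1,f); (5,2,a); (6,5,a); (6,5,f); (9,5,f); (9,10,a); (10,5,a); added nodes (none); added edges (9,2,a); (9,10,f); result: nodes: 2:c1, 6:app, 9:app, 10:app edges: (9,2,a); (9,10,f); (10,6,f)
final:
nodes: 2:c1, 6:app, 9:app, 10:app
edges: (9,2,a); (9,10,f); (10,6,f)


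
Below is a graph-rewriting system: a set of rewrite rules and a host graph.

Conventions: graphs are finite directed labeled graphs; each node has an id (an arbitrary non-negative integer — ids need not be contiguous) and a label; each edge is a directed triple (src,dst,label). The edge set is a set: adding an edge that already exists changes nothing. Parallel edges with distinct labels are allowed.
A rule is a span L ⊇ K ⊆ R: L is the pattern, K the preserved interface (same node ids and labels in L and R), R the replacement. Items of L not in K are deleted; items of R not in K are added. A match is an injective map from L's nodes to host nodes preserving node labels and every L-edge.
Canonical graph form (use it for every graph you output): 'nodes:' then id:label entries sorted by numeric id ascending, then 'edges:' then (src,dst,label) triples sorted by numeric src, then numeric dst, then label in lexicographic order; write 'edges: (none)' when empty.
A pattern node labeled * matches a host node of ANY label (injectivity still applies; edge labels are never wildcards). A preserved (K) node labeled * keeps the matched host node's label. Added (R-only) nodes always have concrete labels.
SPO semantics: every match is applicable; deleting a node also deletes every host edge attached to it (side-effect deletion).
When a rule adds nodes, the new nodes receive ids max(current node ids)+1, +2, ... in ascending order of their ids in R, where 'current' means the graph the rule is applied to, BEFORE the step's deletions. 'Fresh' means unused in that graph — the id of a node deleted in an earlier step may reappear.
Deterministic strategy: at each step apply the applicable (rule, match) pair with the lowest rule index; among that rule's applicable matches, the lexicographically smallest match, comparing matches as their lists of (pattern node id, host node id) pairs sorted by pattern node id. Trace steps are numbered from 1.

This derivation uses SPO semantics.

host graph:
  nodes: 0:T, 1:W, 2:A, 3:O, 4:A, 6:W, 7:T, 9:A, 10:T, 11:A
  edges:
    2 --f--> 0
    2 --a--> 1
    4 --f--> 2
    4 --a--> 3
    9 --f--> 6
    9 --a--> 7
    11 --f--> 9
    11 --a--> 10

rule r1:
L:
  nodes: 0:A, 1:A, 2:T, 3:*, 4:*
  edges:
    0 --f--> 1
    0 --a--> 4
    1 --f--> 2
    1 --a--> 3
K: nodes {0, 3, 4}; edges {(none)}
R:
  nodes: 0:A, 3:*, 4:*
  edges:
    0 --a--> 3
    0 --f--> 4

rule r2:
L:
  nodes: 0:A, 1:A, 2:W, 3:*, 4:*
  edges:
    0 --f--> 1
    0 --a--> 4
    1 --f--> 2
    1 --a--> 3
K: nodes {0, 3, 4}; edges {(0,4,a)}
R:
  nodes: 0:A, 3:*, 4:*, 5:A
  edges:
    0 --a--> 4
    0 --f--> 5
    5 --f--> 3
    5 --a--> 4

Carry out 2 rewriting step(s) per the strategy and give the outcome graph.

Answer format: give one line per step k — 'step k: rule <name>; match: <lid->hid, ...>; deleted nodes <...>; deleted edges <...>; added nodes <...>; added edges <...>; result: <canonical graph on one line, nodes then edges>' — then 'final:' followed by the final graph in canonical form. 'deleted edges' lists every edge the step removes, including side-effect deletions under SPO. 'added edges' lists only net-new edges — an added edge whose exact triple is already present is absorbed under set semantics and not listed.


step 1: rule r1; match: 0->4, 1->2, 2->0, 3->1, 4->3; deleted nodes 0, 2; deleted edges (2,0,f); (2,1,a); (4,2,f); (4,3,a); added nodes (none); added edges (4,1,a); (4,3,f); result: nodes: 1:W, 3:O, 4:A, 6:W, 7:T, 9:A, 10:T, 11:A edges: (4,1,a); (4,3,f); (9,6,f); (9,7,a); (11,9,f); (11,10,a)
step 2: rule r2; match: 0->11, 1->9, 2->6, 3->7, 4->10; deleted nodes 6, 9; deleted edges (9,6,f); (9,7,a); (11,9,f); added nodes 12; added edges (11,12,f); (12,7,f); (12,10,a); result: nodes: 1:W, 3:O, 4:A, 7:T, 10:T, 11:A, 12:A edges: (4,1,a); (4,3,f); (11,10,a); (11,12,f); (12,7,f); (12,10,a)
final:
nodes: 1:W, 3:O, 4:A, 7:T, 10:T, 11:A, 12:A
edges: (4,1,a); (4,3,f); (11,10,a); (11,12,f); (12,7,f); (12,10,a)


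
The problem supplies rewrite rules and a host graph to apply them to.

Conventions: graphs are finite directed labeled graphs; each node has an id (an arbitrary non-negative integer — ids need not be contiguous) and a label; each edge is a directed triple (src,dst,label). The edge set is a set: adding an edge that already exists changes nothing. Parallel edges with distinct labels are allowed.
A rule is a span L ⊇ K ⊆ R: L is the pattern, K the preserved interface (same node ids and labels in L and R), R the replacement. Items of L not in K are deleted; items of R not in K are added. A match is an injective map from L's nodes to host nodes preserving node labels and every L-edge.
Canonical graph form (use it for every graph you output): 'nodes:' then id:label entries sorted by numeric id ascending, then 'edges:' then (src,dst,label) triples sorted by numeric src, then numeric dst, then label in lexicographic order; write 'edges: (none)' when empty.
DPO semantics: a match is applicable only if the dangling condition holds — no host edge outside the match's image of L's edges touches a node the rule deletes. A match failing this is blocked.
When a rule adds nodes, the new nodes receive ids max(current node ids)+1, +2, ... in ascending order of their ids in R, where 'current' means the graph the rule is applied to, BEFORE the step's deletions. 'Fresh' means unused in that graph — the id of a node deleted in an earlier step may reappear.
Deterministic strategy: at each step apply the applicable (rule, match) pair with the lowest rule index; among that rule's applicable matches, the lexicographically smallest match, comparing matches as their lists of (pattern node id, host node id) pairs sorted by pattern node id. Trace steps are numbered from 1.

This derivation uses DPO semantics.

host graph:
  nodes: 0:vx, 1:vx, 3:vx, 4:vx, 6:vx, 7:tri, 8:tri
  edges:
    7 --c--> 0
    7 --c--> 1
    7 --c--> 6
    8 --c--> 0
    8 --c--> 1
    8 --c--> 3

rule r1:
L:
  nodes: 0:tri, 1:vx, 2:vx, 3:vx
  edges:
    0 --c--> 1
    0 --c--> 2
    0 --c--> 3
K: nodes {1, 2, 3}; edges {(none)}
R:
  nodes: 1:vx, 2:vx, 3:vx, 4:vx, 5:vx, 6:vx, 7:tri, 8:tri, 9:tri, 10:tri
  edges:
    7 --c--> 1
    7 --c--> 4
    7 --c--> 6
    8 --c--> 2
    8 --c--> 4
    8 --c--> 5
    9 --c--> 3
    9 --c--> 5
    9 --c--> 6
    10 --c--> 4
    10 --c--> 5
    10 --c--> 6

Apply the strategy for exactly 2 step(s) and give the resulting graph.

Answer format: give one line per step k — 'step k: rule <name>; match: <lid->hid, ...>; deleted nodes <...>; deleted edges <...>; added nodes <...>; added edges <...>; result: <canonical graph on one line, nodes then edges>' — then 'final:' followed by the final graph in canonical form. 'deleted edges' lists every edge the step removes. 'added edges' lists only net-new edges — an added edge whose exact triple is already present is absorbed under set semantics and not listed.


step 1: rule r1; match: 0->7, 1->0, 2->1, 3->6; deleted nodes 7; deleted edges (7,0,c); (7,1,c); (7,6,c); added nodes 9, 10, 11, 12, 13, 14, 15; added edges (12,0,c); (12,9,c); (12,11,c); (13,1,c); (13,9,c); (13,10,c); (14,6,c); (14,10,c); (14,11,c); (15,9,c); (15,10,c); (15,11,c); result: nodes: 0:vx, 1:vx, 3:vx, 4:vx, 6:vx, 8:tri, 9:vx, 10:vx, 11:vx, 12:tri, 13:tri, 14:tri, 15:tri edges: (8,0,c); (8,1,c); (8,3,c); (12,0,c); (12,9,c); (12,11,c); (13,1,c); (13,9,c); (13,10,c); (14,6,c); (14,10,c); (14,11,c); (15,9,c); (15,10,c); (15,11,c)
step 2: rule r1; match: 0->8, 1->0, 2->1, 3->3; deleted nodes 8; deleted edges (8,0,c); (8,1,c); (8,3,c); added nodes 16, 17, 18, 19, 20, 21, 22; added edges (19,0,c); (19,16,c); (19,18,c); (20,1,c); (20,16,c); (20,17,c); (21,3,c); (21,17,c); (21,18,c); (22,16,c); (22,17,c); (22,18,c); result: nodes: 0:vx, 1:vx, 3:vx, 4:vx, 6:vx, 9:vx, 10:vx, 11:vx, 12:tri, 13:tri, 14:tri, 15:tri, 16:vx, 17:vx, 18:vx, 19:tri, 20:tri, 21:tri, 22:tri edges: (12,0,c); (12,9,c); (12,11,c); (13,1,c); (13,9,c); (13,10,c); (14,6,c); (14,10,c); (14,11,c); (15,9,c); (15,10,c); (15,11,c); (19,0,c); (19,16,c); (19,18,c); (20,1,c); (20,16,c); (20,17,c); (21,3,c); (21,17,c); (21,18,c); (22,16,c); (22,17,c); (22,18,c)
final:
nodes: 0:vx, 1:vx, 3:vx, 4:vx, 6:vx, 9:vx, 10:vx, 11:vx, 12:tri, 13:tri, 14:tri, 15:tri, 16:vx, 17:vx, 18:vx, 19:tri, 20:tri, 21:tri, 22:tri
edges: (12,0,c); (12,9,c); (12,11,c); (13,1,c); (13,9,c); (13,10,c); (14,6,c); (14,10,c); (14,11,c); (15,9,c); (15,10,c); (15,11,c); (19,0,c); (19,16,c); (19,18,c); (20,1,c); (20,16,c); (20,17,c); (21,3,c); (21,17,c); (21,18,c); (22,16,c); (22,17,c); (22,18,c)


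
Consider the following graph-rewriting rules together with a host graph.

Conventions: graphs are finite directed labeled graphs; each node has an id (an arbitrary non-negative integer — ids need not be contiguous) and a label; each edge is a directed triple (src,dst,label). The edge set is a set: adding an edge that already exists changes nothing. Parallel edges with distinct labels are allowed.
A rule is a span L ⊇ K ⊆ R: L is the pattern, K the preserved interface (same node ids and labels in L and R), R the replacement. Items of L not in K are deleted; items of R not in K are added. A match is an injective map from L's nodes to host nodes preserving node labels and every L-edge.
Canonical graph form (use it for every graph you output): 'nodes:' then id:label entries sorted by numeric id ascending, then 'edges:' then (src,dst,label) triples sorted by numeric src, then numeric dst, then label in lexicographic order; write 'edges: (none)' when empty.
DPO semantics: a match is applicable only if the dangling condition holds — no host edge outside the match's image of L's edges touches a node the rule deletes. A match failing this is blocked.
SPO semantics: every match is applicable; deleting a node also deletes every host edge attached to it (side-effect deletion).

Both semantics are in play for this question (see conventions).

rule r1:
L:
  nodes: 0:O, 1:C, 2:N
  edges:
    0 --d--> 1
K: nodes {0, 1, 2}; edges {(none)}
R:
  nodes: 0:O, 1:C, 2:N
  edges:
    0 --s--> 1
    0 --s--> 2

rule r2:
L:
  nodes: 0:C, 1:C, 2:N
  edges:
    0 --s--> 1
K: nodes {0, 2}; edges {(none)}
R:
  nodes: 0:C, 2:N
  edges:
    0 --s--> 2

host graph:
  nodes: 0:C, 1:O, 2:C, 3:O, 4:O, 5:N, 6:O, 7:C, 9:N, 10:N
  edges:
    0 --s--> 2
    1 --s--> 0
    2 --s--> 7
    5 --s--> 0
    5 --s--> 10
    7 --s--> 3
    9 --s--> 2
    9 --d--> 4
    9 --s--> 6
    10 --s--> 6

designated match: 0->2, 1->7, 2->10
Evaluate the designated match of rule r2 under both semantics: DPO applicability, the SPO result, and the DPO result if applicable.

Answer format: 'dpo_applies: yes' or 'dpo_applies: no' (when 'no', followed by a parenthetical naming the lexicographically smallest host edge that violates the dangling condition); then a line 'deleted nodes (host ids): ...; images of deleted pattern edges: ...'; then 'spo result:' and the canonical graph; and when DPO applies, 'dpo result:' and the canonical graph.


dpo_applies: no
(the rule deletes node 7, which keeps host edge (7,3,s) outside the match image — the dangling condition fails, DPO blocks; SPO proceeds and side-deletes such edges)
deleted nodes (host ids): 7; images of deleted pattern edges: (2,7,s)
spo result:
nodes: 0:C, 1:O, 2:C, 3:O, 4:O, 5:N, 6:O, 9:N, 10:N
edges: (0,2,s); (1,0,s); (2,10,s); (5,0,s); (5,10,s); (9,2,s); (9,4,d); (9,6,s); (10,6,s)
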